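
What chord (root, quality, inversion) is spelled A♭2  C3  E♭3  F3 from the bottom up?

The distinct note names are Ab, C, Eb, F. Stacked in thirds they read F–Ab–C–Eb, which is a minor seventh chord on F.
Ab is the third of F minor seventh; third in the bass means first inversion (figured bass 6/5).

F minor seventh, first inversion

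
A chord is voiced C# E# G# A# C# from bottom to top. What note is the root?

A#

Reordering C#, E#, G#, A# into stacked thirds gives A#–C#–E#–G#; the bottom of that stack, A#, is the root.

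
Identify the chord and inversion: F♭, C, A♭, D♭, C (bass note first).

Db minor-major seventh, first inversion

The pitch classes Fb, C, Ab, Db arrange in thirds as Db–Fb–Ab–C: a Db minor-major seventh chord.
With the third (Fb) in the bass, the chord is in first inversion (figured bass 6/5).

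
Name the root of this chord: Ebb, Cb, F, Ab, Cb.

F

The distinct letter names are Ebb, Cb, F, Ab. Arranged as a stack of thirds they read F–Ab–Cb–Ebb, so F is the root (an F diminished seventh chord).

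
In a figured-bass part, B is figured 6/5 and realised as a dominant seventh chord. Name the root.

The figures 6/5 mean the third of the chord is in the bass. If B is the third of a dominant seventh chord, the root is G (chord tones G–B–D–F).

G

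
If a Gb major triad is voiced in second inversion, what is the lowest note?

Db

Gb major is Gb–Bb–Db. Second inversion places the fifth in the bass: Db.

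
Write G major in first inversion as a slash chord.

G/B

First inversion of G major has the third (B) in the bass. As a slash chord: G/B.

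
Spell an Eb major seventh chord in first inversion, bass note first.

G, Bb, D, Eb

Spelling Eb major seventh: Eb–G–Bb–D. In first inversion the third is bass, giving G, Bb, D, Eb from the bottom.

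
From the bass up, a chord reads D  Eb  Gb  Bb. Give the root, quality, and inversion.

The distinct note names are D, Eb, Gb, Bb. Stacked in thirds they read Eb–Gb–Bb–D, which is a minor-major seventh chord on Eb.
D is the seventh of Eb minor-major seventh; seventh in the bass means third inversion (figured bass 4/2).

Eb minor-major seventh, third inversion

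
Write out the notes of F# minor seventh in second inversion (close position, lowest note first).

The chord tones are F#–A–C#–E. With the fifth (C#) lowest for second inversion: C#, E, F#, A.

C#, E, F#, A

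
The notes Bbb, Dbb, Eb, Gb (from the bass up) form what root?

Eb

Reordering Bbb, Dbb, Eb, Gb into stacked thirds gives Eb–Gb–Bbb–Dbb; the bottom of that stack, Eb, is the root.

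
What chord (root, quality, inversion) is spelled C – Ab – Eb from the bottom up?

The distinct note names are C, Ab, Eb. Stacked in thirds they read Ab–C–Eb, which is a major triad on Ab.
With the third (C) in the bass, the chord is in first inversion (figured bass 6).

Ab major, first inversion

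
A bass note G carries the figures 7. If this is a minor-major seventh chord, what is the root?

The figures 7 mean the root of the chord is in the bass. If G is the root of a minor-major seventh chord, the root is G (chord tones G–Bb–D–F#).

G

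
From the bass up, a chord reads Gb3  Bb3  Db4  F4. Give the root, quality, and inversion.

Gb major seventh, root position

The distinct note names are Gb, Bb, Db, F. Stacked in thirds they read Gb–Bb–Db–F, which is a major seventh chord on Gb.
Gb is the root of Gb major seventh; root in the bass means root position (figured bass 7).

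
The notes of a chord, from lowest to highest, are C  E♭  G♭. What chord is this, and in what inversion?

Reducing to letter names: C, Eb, Gb. These stack in thirds as C–Eb–Gb — a C diminished triad.
The lowest note is C, the root of the chord, so this is root position (figured bass 5/3).

C diminished, root position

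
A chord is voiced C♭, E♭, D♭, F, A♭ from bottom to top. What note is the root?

The distinct letter names are Cb, Eb, Db, F, Ab. Arranged as a stack of thirds they read Db–F–Ab–Cb–Eb, so Db is the root (a Db dominant ninth chord).

Db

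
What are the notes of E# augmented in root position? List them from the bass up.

E# augmented is E#–G##–B##. Root position puts the root (E#) in the bass, with the remaining tones above: E#, G##, B##.

E#, G##, B##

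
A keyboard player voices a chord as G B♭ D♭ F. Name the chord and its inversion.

G half-diminished seventh, root position

Reducing to letter names: G, Bb, Db, F. These stack in thirds as G–Bb–Db–F — a G half-diminished seventh chord.
G is the root of G half-diminished seventh; root in the bass means root position (figured bass 7).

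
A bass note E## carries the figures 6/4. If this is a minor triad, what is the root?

A##

The figures 6/4 mean the fifth of the chord is in the bass. If E## is the fifth of a minor triad, the root is A## (chord tones A##–C##–E##).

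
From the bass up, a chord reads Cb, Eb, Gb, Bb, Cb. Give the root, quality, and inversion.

The pitch classes Cb, Eb, Gb, Bb arrange in thirds as Cb–Eb–Gb–Bb: a Cb major seventh chord.
With the root (Cb) in the bass, the chord is in root position (figured bass 7).

Cb major seventh, root position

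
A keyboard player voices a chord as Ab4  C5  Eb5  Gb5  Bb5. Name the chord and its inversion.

Ab dominant ninth, root position

The pitch classes Ab, C, Eb, Gb, Bb arrange in thirds as Ab–C–Eb–Gb–Bb: an Ab dominant ninth chord.
The lowest note is Ab, the root of the chord, so this is root position.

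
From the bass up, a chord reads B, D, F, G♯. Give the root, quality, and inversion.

The pitch classes B, D, F, G# arrange in thirds as G#–B–D–F: a G# diminished seventh chord.
B is the third of G# diminished seventh; third in the bass means first inversion (figured bass 6/5).

G# diminished seventh, first inversion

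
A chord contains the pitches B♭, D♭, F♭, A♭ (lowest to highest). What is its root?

Reordering Bb, Db, Fb, Ab into stacked thirds gives Bb–Db–Fb–Ab; the bottom of that stack, Bb, is the root.

Bb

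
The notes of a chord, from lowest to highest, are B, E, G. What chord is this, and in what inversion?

Reducing to letter names: B, E, G. These stack in thirds as E–G–B — an E minor triad.
B is the fifth of E minor; fifth in the bass means second inversion (figured bass 6/4).

E minor, second inversion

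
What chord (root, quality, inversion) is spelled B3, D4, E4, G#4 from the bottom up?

Reducing to letter names: B, D, E, G#. These stack in thirds as E–G#–B–D — an E dominant seventh chord.
With the fifth (B) in the bass, the chord is in second inversion (figured bass 4/3).

E dominant seventh, second inversion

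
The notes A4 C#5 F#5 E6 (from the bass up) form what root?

F#

The distinct letter names are A, C#, F#, E. Arranged as a stack of thirds they read F#–A–C#–E, so F# is the root (an F# minor seventh chord).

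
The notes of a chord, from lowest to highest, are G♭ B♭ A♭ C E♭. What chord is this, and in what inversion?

Ab dominant ninth, third inversion

The pitch classes Gb, Bb, Ab, C, Eb arrange in thirds as Ab–C–Eb–Gb–Bb: an Ab dominant ninth chord.
With the seventh (Gb) in the bass, the chord is in third inversion.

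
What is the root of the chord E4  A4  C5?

Reordering E, A, C into stacked thirds gives A–C–E; the bottom of that stack, A, is the root.

A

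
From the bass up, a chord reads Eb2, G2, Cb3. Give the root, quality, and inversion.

Reducing to letter names: Eb, G, Cb. These stack in thirds as Cb–Eb–G — a Cb augmented triad.
With the third (Eb) in the bass, the chord is in first inversion (figured bass 6).

Cb augmented, first inversion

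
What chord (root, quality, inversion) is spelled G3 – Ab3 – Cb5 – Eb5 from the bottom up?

Ab minor-major seventh, third inversion

The pitch classes G, Ab, Cb, Eb arrange in thirds as Ab–Cb–Eb–G: an Ab minor-major seventh chord.
G is the seventh of Ab minor-major seventh; seventh in the bass means third inversion (figured bass 4/2).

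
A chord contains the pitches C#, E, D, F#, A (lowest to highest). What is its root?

The distinct letter names are C#, E, D, F#, A. Arranged as a stack of thirds they read D–F#–A–C#–E, so D is the root (a D major ninth chord).

D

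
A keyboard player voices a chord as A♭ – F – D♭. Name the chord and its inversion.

The distinct note names are Ab, F, Db. Stacked in thirds they read Db–F–Ab, which is a major triad on Db.
With the fifth (Ab) in the bass, the chord is in second inversion (figured bass 6/4).

Db major, second inversion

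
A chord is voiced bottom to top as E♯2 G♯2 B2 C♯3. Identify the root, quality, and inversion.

C# dominant seventh, first inversion

The pitch classes E#, G#, B, C# arrange in thirds as C#–E#–G#–B: a C# dominant seventh chord.
E# is the third of C# dominant seventh; third in the bass means first inversion (figured bass 6/5).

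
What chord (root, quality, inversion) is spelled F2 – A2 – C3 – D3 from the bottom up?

D minor seventh, first inversion

Reducing to letter names: F, A, C, D. These stack in thirds as D–F–A–C — a D minor seventh chord.
The lowest note is F, the third of the chord, so this is first inversion (figured bass 6/5).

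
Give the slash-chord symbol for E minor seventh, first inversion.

Em7/G

First inversion of E minor seventh has the third (G) in the bass. As a slash chord: Em7/G.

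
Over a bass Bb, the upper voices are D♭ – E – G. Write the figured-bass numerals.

4/3

The notes Bb, Db, E, G stack in thirds as E–G–Bb–Db — an E diminished seventh chord. The bass Bb is the fifth, so this is second inversion: figured 4/3.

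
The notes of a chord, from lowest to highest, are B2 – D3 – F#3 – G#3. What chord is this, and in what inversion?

Reducing to letter names: B, D, F#, G#. These stack in thirds as G#–B–D–F# — a G# half-diminished seventh chord.
The lowest note is B, the third of the chord, so this is first inversion (figured bass 6/5).

G# half-diminished seventh, first inversion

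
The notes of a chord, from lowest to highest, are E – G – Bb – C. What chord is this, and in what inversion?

Reducing to letter names: E, G, Bb, C. These stack in thirds as C–E–G–Bb — a C dominant seventh chord.
E is the third of C dominant seventh; third in the bass means first inversion (figured bass 6/5).

C dominant seventh, first inversion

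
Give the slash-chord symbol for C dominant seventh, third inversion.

C7/Bb

Third inversion of C dominant seventh has the seventh (Bb) in the bass. As a slash chord: C7/Bb.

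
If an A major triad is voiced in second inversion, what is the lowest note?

In second inversion the fifth is lowest. For A major (A–C#–E) that is E.

E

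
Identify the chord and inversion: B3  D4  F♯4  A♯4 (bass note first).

The distinct note names are B, D, F#, A#. Stacked in thirds they read B–D–F#–A#, which is a minor-major seventh chord on B.
With the root (B) in the bass, the chord is in root position (figured bass 7).

B minor-major seventh, root position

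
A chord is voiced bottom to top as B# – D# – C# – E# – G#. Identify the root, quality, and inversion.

Reducing to letter names: B#, D#, C#, E#, G#. These stack in thirds as C#–E#–G#–B#–D# — a C# major ninth chord.
The lowest note is B#, the seventh of the chord, so this is third inversion.

C# major ninth, third inversion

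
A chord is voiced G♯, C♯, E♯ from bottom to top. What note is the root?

Reordering G#, C#, E# into stacked thirds gives C#–E#–G#; the bottom of that stack, C#, is the root.

C#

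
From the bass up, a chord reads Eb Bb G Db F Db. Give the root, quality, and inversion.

The pitch classes Eb, Bb, G, Db, F arrange in thirds as Eb–G–Bb–Db–F: an Eb dominant ninth chord.
With the root (Eb) in the bass, the chord is in root position.

Eb dominant ninth, root position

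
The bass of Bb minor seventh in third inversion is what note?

The seventh of Bb minor seventh (Bb–Db–F–Ab) is Ab; that is the bass in third inversion.

Ab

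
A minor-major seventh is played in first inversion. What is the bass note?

A minor-major seventh is A–C–E–G#. First inversion places the third in the bass: C.

C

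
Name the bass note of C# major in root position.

C#

In root position the root is lowest. For C# major (C#–E#–G#) that is C#.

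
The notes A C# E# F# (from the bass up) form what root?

A, C#, E#, F# are the tones of an F# minor-major seventh chord (F#–A–C#–E#), making F# the root.

F#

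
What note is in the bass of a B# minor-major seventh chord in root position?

B# minor-major seventh is B#–D#–F##–A##. Root position places the root in the bass: B#.

B#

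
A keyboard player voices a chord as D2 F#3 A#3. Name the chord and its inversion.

The pitch classes D, F#, A# arrange in thirds as D–F#–A#: a D augmented triad.
With the root (D) in the bass, the chord is in root position (figured bass 5/3).

D augmented, root position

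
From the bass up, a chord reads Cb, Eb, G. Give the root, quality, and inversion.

Cb augmented, root position

The pitch classes Cb, Eb, G arrange in thirds as Cb–Eb–G: a Cb augmented triad.
Cb is the root of Cb augmented; root in the bass means root position (figured bass 5/3).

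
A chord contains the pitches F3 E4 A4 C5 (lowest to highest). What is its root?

F

Reordering F, E, A, C into stacked thirds gives F–A–C–E; the bottom of that stack, F, is the root.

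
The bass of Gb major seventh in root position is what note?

Gb

The root of Gb major seventh (Gb–Bb–Db–F) is Gb; that is the bass in root position.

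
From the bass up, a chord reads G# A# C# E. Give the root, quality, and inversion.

The pitch classes G#, A#, C#, E arrange in thirds as A#–C#–E–G#: an A# half-diminished seventh chord.
G# is the seventh of A# half-diminished seventh; seventh in the bass means third inversion (figured bass 4/2).

A# half-diminished seventh, third inversion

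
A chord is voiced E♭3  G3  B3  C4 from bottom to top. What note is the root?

C

Reordering Eb, G, B, C into stacked thirds gives C–Eb–G–B; the bottom of that stack, C, is the root.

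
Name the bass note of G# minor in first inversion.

G# minor is G#–B–D#. First inversion places the third in the bass: B.

B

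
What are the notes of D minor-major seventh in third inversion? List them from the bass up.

C#, D, F, A

Spelling D minor-major seventh: D–F–A–C#. In third inversion the seventh is bass, giving C#, D, F, A from the bottom.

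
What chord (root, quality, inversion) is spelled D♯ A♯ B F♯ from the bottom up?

The distinct note names are D#, A#, B, F#. Stacked in thirds they read B–D#–F#–A#, which is a major seventh chord on B.
The lowest note is D#, the third of the chord, so this is first inversion (figured bass 6/5).

B major seventh, first inversion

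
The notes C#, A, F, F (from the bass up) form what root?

F

Reordering C#, A, F into stacked thirds gives F–A–C#; the bottom of that stack, F, is the root.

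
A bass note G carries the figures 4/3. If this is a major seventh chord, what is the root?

C

The figures 4/3 mean the fifth of the chord is in the bass. If G is the fifth of a major seventh chord, the root is C (chord tones C–E–G–B).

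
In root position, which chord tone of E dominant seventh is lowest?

The root of E dominant seventh (E–G#–B–D) is E; that is the bass in root position.

E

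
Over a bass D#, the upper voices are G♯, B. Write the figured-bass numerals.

6/4

The notes D#, G#, B stack in thirds as G#–B–D# — a G# minor triad. The bass D# is the fifth, so this is second inversion: figured 6/4.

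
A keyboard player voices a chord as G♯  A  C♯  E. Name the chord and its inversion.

A major seventh, third inversion

Reducing to letter names: G#, A, C#, E. These stack in thirds as A–C#–E–G# — an A major seventh chord.
With the seventh (G#) in the bass, the chord is in third inversion (figured bass 4/2).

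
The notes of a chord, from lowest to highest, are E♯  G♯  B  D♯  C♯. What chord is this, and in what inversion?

Reducing to letter names: E#, G#, B, D#, C#. These stack in thirds as C#–E#–G#–B–D# — a C# dominant ninth chord.
With the third (E#) in the bass, the chord is in first inversion.

C# dominant ninth, first inversion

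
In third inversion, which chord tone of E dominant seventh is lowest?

D

The seventh of E dominant seventh (E–G#–B–D) is D; that is the bass in third inversion.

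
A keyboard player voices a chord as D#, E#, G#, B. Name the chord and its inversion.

Reducing to letter names: D#, E#, G#, B. These stack in thirds as E#–G#–B–D# — an E# half-diminished seventh chord.
With the seventh (D#) in the bass, the chord is in third inversion (figured bass 4/2).

E# half-diminished seventh, third inversion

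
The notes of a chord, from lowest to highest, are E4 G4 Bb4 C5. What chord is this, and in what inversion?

C dominant seventh, first inversion

The pitch classes E, G, Bb, C arrange in thirds as C–E–G–Bb: a C dominant seventh chord.
With the third (E) in the bass, the chord is in first inversion (figured bass 6/5).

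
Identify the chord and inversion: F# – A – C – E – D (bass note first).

D dominant ninth, first inversion

The pitch classes F#, A, C, E, D arrange in thirds as D–F#–A–C–E: a D dominant ninth chord.
The lowest note is F#, the third of the chord, so this is first inversion.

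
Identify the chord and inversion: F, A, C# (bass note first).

F augmented, root position

The pitch classes F, A, C# arrange in thirds as F–A–C#: an F augmented triad.
F is the root of F augmented; root in the bass means root position (figured bass 5/3).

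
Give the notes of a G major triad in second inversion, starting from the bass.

D, G, B

G major is G–B–D. Second inversion puts the fifth (D) in the bass, with the remaining tones above: D, G, B.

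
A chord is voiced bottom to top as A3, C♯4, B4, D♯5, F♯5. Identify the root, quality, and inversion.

The pitch classes A, C#, B, D#, F# arrange in thirds as B–D#–F#–A–C#: a B dominant ninth chord.
The lowest note is A, the seventh of the chord, so this is third inversion.

B dominant ninth, third inversion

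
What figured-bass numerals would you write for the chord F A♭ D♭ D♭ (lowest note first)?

The notes F, Ab, Db stack in thirds as Db–F–Ab — a Db major triad. The bass F is the third, so this is first inversion: figured 6.

6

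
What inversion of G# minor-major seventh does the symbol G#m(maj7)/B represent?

first inversion

G#m(maj7)/B means G# minor-major seventh with B in the bass. B is the third of G# minor-major seventh (G#–B–D#–F##), so this is first inversion.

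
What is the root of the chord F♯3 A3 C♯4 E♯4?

F#

The distinct letter names are F#, A, C#, E#. Arranged as a stack of thirds they read F#–A–C#–E#, so F# is the root (an F# minor-major seventh chord).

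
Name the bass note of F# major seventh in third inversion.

In third inversion the seventh is lowest. For F# major seventh (F#–A#–C#–E#) that is E#.

E#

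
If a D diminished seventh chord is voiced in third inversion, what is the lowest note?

Cb

D diminished seventh is D–F–Ab–Cb. Third inversion places the seventh in the bass: Cb.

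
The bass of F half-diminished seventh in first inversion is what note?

Ab

The third of F half-diminished seventh (F–Ab–Cb–Eb) is Ab; that is the bass in first inversion.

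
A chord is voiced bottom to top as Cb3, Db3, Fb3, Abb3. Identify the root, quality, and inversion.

Db half-diminished seventh, third inversion

The pitch classes Cb, Db, Fb, Abb arrange in thirds as Db–Fb–Abb–Cb: a Db half-diminished seventh chord.
With the seventh (Cb) in the bass, the chord is in third inversion (figured bass 4/2).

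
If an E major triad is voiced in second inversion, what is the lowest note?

B

E major is E–G#–B. Second inversion places the fifth in the bass: B.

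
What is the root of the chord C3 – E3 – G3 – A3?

Reordering C, E, G, A into stacked thirds gives A–C–E–G; the bottom of that stack, A, is the root.

A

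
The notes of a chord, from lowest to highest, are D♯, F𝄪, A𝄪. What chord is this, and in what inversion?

D# augmented, root position

The pitch classes D#, F##, A## arrange in thirds as D#–F##–A##: a D# augmented triad.
D# is the root of D# augmented; root in the bass means root position (figured bass 5/3).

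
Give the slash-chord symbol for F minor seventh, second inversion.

Second inversion of F minor seventh has the fifth (C) in the bass. As a slash chord: Fm7/C.

Fm7/C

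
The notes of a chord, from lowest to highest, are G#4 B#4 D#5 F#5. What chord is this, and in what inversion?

G# dominant seventh, root position

The pitch classes G#, B#, D#, F# arrange in thirds as G#–B#–D#–F#: a G# dominant seventh chord.
With the root (G#) in the bass, the chord is in root position (figured bass 7).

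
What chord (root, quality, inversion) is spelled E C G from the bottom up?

Reducing to letter names: E, C, G. These stack in thirds as C–E–G — a C major triad.
E is the third of C major; third in the bass means first inversion (figured bass 6).

C major, first inversion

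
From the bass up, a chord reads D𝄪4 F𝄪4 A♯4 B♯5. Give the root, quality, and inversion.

B# dominant seventh, first inversion

Reducing to letter names: D##, F##, A#, B#. These stack in thirds as B#–D##–F##–A# — a B# dominant seventh chord.
The lowest note is D##, the third of the chord, so this is first inversion (figured bass 6/5).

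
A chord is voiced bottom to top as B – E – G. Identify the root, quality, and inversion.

The pitch classes B, E, G arrange in thirds as E–G–B: an E minor triad.
B is the fifth of E minor; fifth in the bass means second inversion (figured bass 6/4).

E minor, second inversion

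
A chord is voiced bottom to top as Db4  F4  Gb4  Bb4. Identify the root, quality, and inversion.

Gb major seventh, second inversion

Reducing to letter names: Db, F, Gb, Bb. These stack in thirds as Gb–Bb–Db–F — a Gb major seventh chord.
The lowest note is Db, the fifth of the chord, so this is second inversion (figured bass 4/3).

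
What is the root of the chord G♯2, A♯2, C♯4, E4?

Reordering G#, A#, C#, E into stacked thirds gives A#–C#–E–G#; the bottom of that stack, A#, is the root.

A#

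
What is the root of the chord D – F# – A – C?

The distinct letter names are D, F#, A, C. Arranged as a stack of thirds they read D–F#–A–C, so D is the root (a D dominant seventh chord).

D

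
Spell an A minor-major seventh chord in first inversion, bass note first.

A minor-major seventh is A–C–E–G#. First inversion puts the third (C) in the bass, with the remaining tones above: C, E, G#, A.

C, E, G#, A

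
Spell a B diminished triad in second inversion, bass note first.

F, B, D

B diminished is B–D–F. Second inversion puts the fifth (F) in the bass, with the remaining tones above: F, B, D.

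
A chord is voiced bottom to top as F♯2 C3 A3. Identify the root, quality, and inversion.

F# diminished, root position

The distinct note names are F#, C, A. Stacked in thirds they read F#–A–C, which is a diminished triad on F#.
With the root (F#) in the bass, the chord is in root position (figured bass 5/3).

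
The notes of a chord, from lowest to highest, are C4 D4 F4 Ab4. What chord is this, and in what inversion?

D half-diminished seventh, third inversion

The distinct note names are C, D, F, Ab. Stacked in thirds they read D–F–Ab–C, which is a half-diminished seventh chord on D.
The lowest note is C, the seventh of the chord, so this is third inversion (figured bass 4/2).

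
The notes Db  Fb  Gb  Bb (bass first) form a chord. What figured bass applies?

The notes Db, Fb, Gb, Bb stack in thirds as Gb–Bb–Db–Fb — a Gb dominant seventh chord. The bass Db is the fifth, so this is second inversion: figured 4/3.

4/3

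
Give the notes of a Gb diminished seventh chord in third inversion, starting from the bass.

Fbb, Gb, Bbb, Dbb

Spelling Gb diminished seventh: Gb–Bbb–Dbb–Fbb. In third inversion the seventh is bass, giving Fbb, Gb, Bbb, Dbb from the bottom.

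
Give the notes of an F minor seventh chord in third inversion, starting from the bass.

Eb, F, Ab, C

F minor seventh is F–Ab–C–Eb. Third inversion puts the seventh (Eb) in the bass, with the remaining tones above: Eb, F, Ab, C.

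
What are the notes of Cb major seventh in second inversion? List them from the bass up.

Spelling Cb major seventh: Cb–Eb–Gb–Bb. In second inversion the fifth is bass, giving Gb, Bb, Cb, Eb from the bottom.

Gb, Bb, Cb, Eb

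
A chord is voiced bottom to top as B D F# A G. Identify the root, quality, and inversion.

G major ninth, first inversion

Reducing to letter names: B, D, F#, A, G. These stack in thirds as G–B–D–F#–A — a G major ninth chord.
With the third (B) in the bass, the chord is in first inversion.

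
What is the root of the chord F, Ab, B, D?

B

F, Ab, B, D are the tones of a B diminished seventh chord (B–D–F–Ab), making B the root.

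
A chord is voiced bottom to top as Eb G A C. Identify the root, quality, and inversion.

A half-diminished seventh, second inversion

The distinct note names are Eb, G, A, C. Stacked in thirds they read A–C–Eb–G, which is a half-diminished seventh chord on A.
Eb is the fifth of A half-diminished seventh; fifth in the bass means second inversion (figured bass 4/3).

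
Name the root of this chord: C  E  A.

The distinct letter names are C, E, A. Arranged as a stack of thirds they read A–C–E, so A is the root (an A minor triad).

A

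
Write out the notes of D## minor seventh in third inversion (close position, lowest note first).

C##, D##, F##, A##

D## minor seventh is D##–F##–A##–C##. Third inversion puts the seventh (C##) in the bass, with the remaining tones above: C##, D##, F##, A##.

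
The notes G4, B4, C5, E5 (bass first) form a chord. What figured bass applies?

4/3

The notes G, B, C, E stack in thirds as C–E–G–B — a C major seventh chord. The bass G is the fifth, so this is second inversion: figured 4/3.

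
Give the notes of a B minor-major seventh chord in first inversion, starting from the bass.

D, F#, A#, B

Spelling B minor-major seventh: B–D–F#–A#. In first inversion the third is bass, giving D, F#, A#, B from the bottom.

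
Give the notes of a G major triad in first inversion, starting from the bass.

Spelling G major: G–B–D. In first inversion the third is bass, giving B, D, G from the bottom.

B, D, G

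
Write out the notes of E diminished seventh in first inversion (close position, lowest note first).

G, Bb, Db, E

The chord tones are E–G–Bb–Db. With the third (G) lowest for first inversion: G, Bb, Db, E.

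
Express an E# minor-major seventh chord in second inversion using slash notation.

E#m(maj7)/B#

Second inversion of E# minor-major seventh has the fifth (B#) in the bass. As a slash chord: E#m(maj7)/B#.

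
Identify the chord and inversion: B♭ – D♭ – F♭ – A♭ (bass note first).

Reducing to letter names: Bb, Db, Fb, Ab. These stack in thirds as Bb–Db–Fb–Ab — a Bb half-diminished seventh chord.
Bb is the root of Bb half-diminished seventh; root in the bass means root position (figured bass 7).

Bb half-diminished seventh, root position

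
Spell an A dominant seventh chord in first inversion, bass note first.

A dominant seventh is A–C#–E–G. First inversion puts the third (C#) in the bass, with the remaining tones above: C#, E, G, A.

C#, E, G, A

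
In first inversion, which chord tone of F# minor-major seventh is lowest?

In first inversion the third is lowest. For F# minor-major seventh (F#–A–C#–E#) that is A.

A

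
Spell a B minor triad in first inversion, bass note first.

The chord tones are B–D–F#. With the third (D) lowest for first inversion: D, F#, B.

D, F#, B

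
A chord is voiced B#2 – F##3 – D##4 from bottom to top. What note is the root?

B#

B#, F##, D## are the tones of a B# major triad (B#–D##–F##), making B# the root.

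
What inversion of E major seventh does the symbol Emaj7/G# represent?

Emaj7/G# means E major seventh with G# in the bass. G# is the third of E major seventh (E–G#–B–D#), so this is first inversion.

first inversion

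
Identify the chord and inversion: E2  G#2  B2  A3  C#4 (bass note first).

A major ninth, second inversion

The distinct note names are E, G#, B, A, C#. Stacked in thirds they read A–C#–E–G#–B, which is a major ninth chord on A.
E is the fifth of A major ninth; fifth in the bass means second inversion.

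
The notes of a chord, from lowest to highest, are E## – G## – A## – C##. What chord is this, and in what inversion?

A## minor seventh, second inversion

Reducing to letter names: E##, G##, A##, C##. These stack in thirds as A##–C##–E##–G## — an A## minor seventh chord.
The lowest note is E##, the fifth of the chord, so this is second inversion (figured bass 4/3).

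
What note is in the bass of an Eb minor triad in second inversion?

Bb

In second inversion the fifth is lowest. For Eb minor (Eb–Gb–Bb) that is Bb.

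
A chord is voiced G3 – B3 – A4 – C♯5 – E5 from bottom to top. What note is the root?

A

Reordering G, B, A, C#, E into stacked thirds gives A–C#–E–G–B; the bottom of that stack, A, is the root.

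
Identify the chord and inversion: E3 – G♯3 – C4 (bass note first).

C augmented, first inversion

The distinct note names are E, G#, C. Stacked in thirds they read C–E–G#, which is an augmented triad on C.
The lowest note is E, the third of the chord, so this is first inversion (figured bass 6).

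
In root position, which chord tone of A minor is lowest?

A

A minor is A–C–E. Root position places the root in the bass: A.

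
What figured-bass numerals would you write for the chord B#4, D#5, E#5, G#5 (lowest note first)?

The notes B#, D#, E#, G# stack in thirds as E#–G#–B#–D# — an E# minor seventh chord. The bass B# is the fifth, so this is second inversion: figured 4/3.

4/3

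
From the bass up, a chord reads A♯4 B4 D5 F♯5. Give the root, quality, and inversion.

B minor-major seventh, third inversion

The pitch classes A#, B, D, F# arrange in thirds as B–D–F#–A#: a B minor-major seventh chord.
The lowest note is A#, the seventh of the chord, so this is third inversion (figured bass 4/2).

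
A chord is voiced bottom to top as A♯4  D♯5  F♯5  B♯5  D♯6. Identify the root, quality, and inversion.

The distinct note names are A#, D#, F#, B#. Stacked in thirds they read B#–D#–F#–A#, which is a half-diminished seventh chord on B#.
A# is the seventh of B# half-diminished seventh; seventh in the bass means third inversion (figured bass 4/2).

B# half-diminished seventh, third inversion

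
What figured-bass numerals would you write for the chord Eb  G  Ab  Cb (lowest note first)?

4/3

The notes Eb, G, Ab, Cb stack in thirds as Ab–Cb–Eb–G — an Ab minor-major seventh chord. The bass Eb is the fifth, so this is second inversion: figured 4/3.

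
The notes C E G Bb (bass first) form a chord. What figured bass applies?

7

The notes C, E, G, Bb stack in thirds as C–E–G–Bb — a C dominant seventh chord. The bass C is the root, so this is root position: figured 7.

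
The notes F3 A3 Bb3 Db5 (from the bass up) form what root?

Bb

Reordering F, A, Bb, Db into stacked thirds gives Bb–Db–F–A; the bottom of that stack, Bb, is the root.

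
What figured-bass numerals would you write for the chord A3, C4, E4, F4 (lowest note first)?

The notes A, C, E, F stack in thirds as F–A–C–E — an F major seventh chord. The bass A is the third, so this is first inversion: figured 6/5.

6/5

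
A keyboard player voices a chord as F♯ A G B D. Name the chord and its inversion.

Reducing to letter names: F#, A, G, B, D. These stack in thirds as G–B–D–F#–A — a G major ninth chord.
The lowest note is F#, the seventh of the chord, so this is third inversion.

G major ninth, third inversion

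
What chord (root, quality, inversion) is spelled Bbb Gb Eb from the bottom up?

Eb diminished, second inversion

The distinct note names are Bbb, Gb, Eb. Stacked in thirds they read Eb–Gb–Bbb, which is a diminished triad on Eb.
With the fifth (Bbb) in the bass, the chord is in second inversion (figured bass 6/4).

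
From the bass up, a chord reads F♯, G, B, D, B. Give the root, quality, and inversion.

G major seventh, third inversion

Reducing to letter names: F#, G, B, D. These stack in thirds as G–B–D–F# — a G major seventh chord.
The lowest note is F#, the seventh of the chord, so this is third inversion (figured bass 4/2).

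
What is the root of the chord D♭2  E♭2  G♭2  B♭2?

The distinct letter names are Db, Eb, Gb, Bb. Arranged as a stack of thirds they read Eb–Gb–Bb–Db, so Eb is the root (an Eb minor seventh chord).

Eb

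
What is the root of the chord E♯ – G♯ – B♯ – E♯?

E#

The distinct letter names are E#, G#, B#. Arranged as a stack of thirds they read E#–G#–B#, so E# is the root (an E# minor triad).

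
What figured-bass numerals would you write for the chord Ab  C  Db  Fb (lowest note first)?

The notes Ab, C, Db, Fb stack in thirds as Db–Fb–Ab–C — a Db minor-major seventh chord. The bass Ab is the fifth, so this is second inversion: figured 4/3.

4/3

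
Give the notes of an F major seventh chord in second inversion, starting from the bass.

C, E, F, A

F major seventh is F–A–C–E. Second inversion puts the fifth (C) in the bass, with the remaining tones above: C, E, F, A.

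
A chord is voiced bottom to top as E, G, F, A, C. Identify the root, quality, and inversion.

The pitch classes E, G, F, A, C arrange in thirds as F–A–C–E–G: an F major ninth chord.
The lowest note is E, the seventh of the chord, so this is third inversion.

F major ninth, third inversion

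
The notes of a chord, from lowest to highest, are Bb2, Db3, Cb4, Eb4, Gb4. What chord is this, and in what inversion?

Cb major ninth, third inversion

Reducing to letter names: Bb, Db, Cb, Eb, Gb. These stack in thirds as Cb–Eb–Gb–Bb–Db — a Cb major ninth chord.
With the seventh (Bb) in the bass, the chord is in third inversion.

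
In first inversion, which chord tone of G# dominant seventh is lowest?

B#

G# dominant seventh is G#–B#–D#–F#. First inversion places the third in the bass: B#.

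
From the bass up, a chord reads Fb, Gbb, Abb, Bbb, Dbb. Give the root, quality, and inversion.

Gbb major ninth, third inversion

The pitch classes Fb, Gbb, Abb, Bbb, Dbb arrange in thirds as Gbb–Bbb–Dbb–Fb–Abb: a Gbb major ninth chord.
The lowest note is Fb, the seventh of the chord, so this is third inversion.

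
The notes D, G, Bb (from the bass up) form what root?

G

Reordering D, G, Bb into stacked thirds gives G–Bb–D; the bottom of that stack, G, is the root.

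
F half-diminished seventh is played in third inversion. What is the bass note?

In third inversion the seventh is lowest. For F half-diminished seventh (F–Ab–Cb–Eb) that is Eb.

Eb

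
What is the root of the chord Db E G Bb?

The distinct letter names are Db, E, G, Bb. Arranged as a stack of thirds they read E–G–Bb–Db, so E is the root (an E diminished seventh chord).

E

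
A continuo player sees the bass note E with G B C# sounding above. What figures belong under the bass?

The notes E, G, B, C# stack in thirds as C#–E–G–B — a C# half-diminished seventh chord. The bass E is the third, so this is first inversion: figured 6/5.

6/5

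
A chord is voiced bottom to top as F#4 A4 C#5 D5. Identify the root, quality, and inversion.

D major seventh, first inversion

The pitch classes F#, A, C#, D arrange in thirds as D–F#–A–C#: a D major seventh chord.
F# is the third of D major seventh; third in the bass means first inversion (figured bass 6/5).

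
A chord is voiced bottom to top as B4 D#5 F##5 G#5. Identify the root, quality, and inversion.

G# minor-major seventh, first inversion

The distinct note names are B, D#, F##, G#. Stacked in thirds they read G#–B–D#–F##, which is a minor-major seventh chord on G#.
B is the third of G# minor-major seventh; third in the bass means first inversion (figured bass 6/5).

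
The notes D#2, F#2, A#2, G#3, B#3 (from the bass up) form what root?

D#, F#, A#, G#, B# are the tones of a G# dominant ninth chord (G#–B#–D#–F#–A#), making G# the root.

G#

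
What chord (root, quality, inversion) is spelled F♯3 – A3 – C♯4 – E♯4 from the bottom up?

F# minor-major seventh, root position

The pitch classes F#, A, C#, E# arrange in thirds as F#–A–C#–E#: an F# minor-major seventh chord.
F# is the root of F# minor-major seventh; root in the bass means root position (figured bass 7).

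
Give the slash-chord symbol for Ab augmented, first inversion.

First inversion of Ab augmented has the third (C) in the bass. As a slash chord: Abaug/C.

Abaug/C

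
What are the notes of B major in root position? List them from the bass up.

B, D#, F#

Spelling B major: B–D#–F#. In root position the root is bass, giving B, D#, F# from the bottom.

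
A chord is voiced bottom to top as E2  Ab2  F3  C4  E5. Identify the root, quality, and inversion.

The pitch classes E, Ab, F, C arrange in thirds as F–Ab–C–E: an F minor-major seventh chord.
E is the seventh of F minor-major seventh; seventh in the bass means third inversion (figured bass 4/2).

F minor-major seventh, third inversion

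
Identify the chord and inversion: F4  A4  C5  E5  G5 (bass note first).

F major ninth, root position

Reducing to letter names: F, A, C, E, G. These stack in thirds as F–A–C–E–G — an F major ninth chord.
F is the root of F major ninth; root in the bass means root position.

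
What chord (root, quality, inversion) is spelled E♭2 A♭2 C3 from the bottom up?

Reducing to letter names: Eb, Ab, C. These stack in thirds as Ab–C–Eb — an Ab major triad.
With the fifth (Eb) in the bass, the chord is in second inversion (figured bass 6/4).

Ab major, second inversion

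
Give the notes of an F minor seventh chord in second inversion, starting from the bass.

C, Eb, F, Ab

Spelling F minor seventh: F–Ab–C–Eb. In second inversion the fifth is bass, giving C, Eb, F, Ab from the bottom.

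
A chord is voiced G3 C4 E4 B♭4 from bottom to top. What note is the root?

G, C, E, Bb are the tones of a C dominant seventh chord (C–E–G–Bb), making C the root.

C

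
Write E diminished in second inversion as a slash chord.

Second inversion of E diminished has the fifth (Bb) in the bass. As a slash chord: Edim/Bb.

Edim/Bb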